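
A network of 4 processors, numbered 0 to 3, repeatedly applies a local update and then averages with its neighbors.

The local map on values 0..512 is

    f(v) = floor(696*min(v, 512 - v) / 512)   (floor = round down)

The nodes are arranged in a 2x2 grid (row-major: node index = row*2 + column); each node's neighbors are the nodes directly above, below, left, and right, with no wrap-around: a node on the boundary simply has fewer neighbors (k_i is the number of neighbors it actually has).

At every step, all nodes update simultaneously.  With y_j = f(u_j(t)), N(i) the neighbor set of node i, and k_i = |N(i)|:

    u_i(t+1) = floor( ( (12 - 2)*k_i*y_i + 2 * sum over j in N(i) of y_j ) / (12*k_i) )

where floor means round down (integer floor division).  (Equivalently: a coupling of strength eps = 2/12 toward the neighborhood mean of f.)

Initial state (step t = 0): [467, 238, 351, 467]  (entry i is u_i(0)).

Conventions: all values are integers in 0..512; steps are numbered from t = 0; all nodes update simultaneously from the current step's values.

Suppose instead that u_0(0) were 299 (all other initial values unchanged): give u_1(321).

Simulating step by step:
t=0: [299, 238, 351, 467]
t=1: [285, 298, 210, 95]
t=2: [304, 278, 273, 155]
t=3: [288, 306, 311, 228]
t=4: [299, 284, 278, 303]
t=5: [293, 305, 312, 288]
t=6: [293, 284, 275, 299]
t=7: [300, 306, 317, 293]
t=8: [285, 282, 269, 292]
t=9: [310, 310, 325, 302]
t=10: [272, 274, 258, 281]
t=11: [327, 322, 340, 317]
t=12: [250, 258, 237, 261]
t=13: [338, 344, 325, 339]
t=14: [236, 229, 250, 236]
t=15: [320, 312, 335, 320]
t=16: [260, 269, 243, 260]
t=17: [340, 332, 332, 340]
t=18: [234, 242, 242, 234]
t=19: [319, 326, 326, 319]
t=20: [260, 253, 253, 260]
t=21: [342, 342, 342, 342]
t=22: [231, 231, 231, 231]
t=23: [314, 314, 314, 314]
t=24: [269, 269, 269, 269]
t=25: [330, 330, 330, 330]
t=26: [247, 247, 247, 247]
t=27: [335, 335, 335, 335]
t=28: [240, 240, 240, 240]
t=29: [326, 326, 326, 326]
t=30: [252, 252, 252, 252]
t=31: [342, 342, 342, 342]

Answer: u_1(321) = 342
Key observation: The state at step 21, [342, 342, 342, 342], reappears at step 31: the system is in a cycle of period 10 from step 21 on.  Therefore the state at step 321 equals the state at step 21 + ((321 - 21) mod 10) = 21, which is [342, 342, 342, 342].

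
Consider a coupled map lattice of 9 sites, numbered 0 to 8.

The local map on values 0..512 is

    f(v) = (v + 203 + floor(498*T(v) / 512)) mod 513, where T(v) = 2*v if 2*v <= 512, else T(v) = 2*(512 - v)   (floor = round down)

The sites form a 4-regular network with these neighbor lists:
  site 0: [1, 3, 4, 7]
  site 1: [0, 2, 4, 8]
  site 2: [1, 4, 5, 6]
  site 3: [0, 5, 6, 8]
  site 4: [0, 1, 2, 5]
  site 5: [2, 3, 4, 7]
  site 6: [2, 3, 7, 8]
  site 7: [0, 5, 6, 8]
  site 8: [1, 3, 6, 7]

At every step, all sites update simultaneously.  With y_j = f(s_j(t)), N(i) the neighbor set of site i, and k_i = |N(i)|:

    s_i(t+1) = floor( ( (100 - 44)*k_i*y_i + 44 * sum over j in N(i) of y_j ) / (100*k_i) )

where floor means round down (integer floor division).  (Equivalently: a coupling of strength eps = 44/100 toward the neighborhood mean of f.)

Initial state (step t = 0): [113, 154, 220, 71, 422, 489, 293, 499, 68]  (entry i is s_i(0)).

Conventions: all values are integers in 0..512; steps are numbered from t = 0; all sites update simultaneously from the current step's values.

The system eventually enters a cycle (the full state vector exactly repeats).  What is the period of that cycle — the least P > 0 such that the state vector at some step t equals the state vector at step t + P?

Simulating step by step:
t=0: [113, 154, 220, 71, 422, 489, 293, 499, 68]
t=1: [128, 195, 305, 346, 240, 262, 379, 236, 355]
t=2: [191, 280, 379, 330, 350, 414, 347, 345, 342]
t=3: [307, 378, 340, 348, 341, 320, 356, 340, 368]
t=4: [376, 344, 360, 361, 364, 373, 351, 364, 343]
t=5: [337, 353, 345, 344, 341, 337, 351, 342, 356]
t=6: [363, 355, 359, 359, 362, 364, 355, 360, 352]
t=7: [343, 348, 346, 346, 343, 342, 348, 345, 350]
t=8: [360, 357, 358, 358, 360, 360, 357, 358, 356]
t=9: [345, 347, 346, 346, 345, 345, 347, 346, 348]
t=10: [358, 357, 358, 358, 358, 358, 357, 358, 357]
t=11: [347, 347, 347, 347, 347, 347, 347, 347, 347]
t=12: [357, 357, 357, 357, 357, 357, 357, 357, 357]
t=13: [348, 348, 348, 348, 348, 348, 348, 348, 348]
t=14: [357, 357, 357, 357, 357, 357, 357, 357, 357]

Answer: 2
Key observation: The state at step 12, [357, 357, 357, 357, 357, 357, 357, 357, 357], reappears at step 14 — and no state repeats earlier — so the cycle the system enters has period 2.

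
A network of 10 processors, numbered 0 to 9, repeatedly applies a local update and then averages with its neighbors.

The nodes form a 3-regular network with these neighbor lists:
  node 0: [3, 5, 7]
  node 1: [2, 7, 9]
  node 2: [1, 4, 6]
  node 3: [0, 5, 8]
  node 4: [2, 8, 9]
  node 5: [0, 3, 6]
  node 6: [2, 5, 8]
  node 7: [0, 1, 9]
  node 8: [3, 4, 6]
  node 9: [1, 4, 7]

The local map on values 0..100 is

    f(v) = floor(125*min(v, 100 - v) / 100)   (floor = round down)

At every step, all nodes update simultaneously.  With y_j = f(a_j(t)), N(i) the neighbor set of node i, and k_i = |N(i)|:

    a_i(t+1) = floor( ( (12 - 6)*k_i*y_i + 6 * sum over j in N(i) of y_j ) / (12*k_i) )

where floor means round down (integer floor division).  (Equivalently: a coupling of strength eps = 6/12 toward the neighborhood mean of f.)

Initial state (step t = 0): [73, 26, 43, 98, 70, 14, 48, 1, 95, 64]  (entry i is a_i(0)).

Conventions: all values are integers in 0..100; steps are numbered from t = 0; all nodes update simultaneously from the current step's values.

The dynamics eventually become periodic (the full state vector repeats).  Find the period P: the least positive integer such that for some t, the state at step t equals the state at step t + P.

Answer: 4
Key observation: The state at step 12, [61, 60, 60, 61, 60, 61, 61, 60, 61, 60], reappears at step 16 — and no state repeats earlier — so the cycle the system enters has period 4.

Derivation:
t=0: [73, 26, 43, 98, 70, 14, 48, 1, 95, 64]
t=1: [19, 32, 48, 10, 35, 24, 42, 18, 19, 34]
t=2: [22, 40, 52, 18, 42, 29, 44, 28, 29, 38]
t=3: [29, 48, 56, 27, 49, 35, 49, 38, 39, 46]
t=4: [38, 56, 57, 37, 57, 43, 54, 49, 49, 56]
t=5: [50, 55, 54, 49, 54, 51, 56, 56, 56, 55]
t=6: [60, 56, 56, 60, 56, 60, 56, 56, 56, 56]
t=7: [50, 55, 55, 50, 55, 50, 54, 54, 54, 55]
t=8: [61, 56, 56, 61, 56, 61, 57, 57, 57, 56]
t=9: [48, 54, 54, 48, 54, 48, 52, 52, 52, 54]
t=10: [60, 57, 57, 60, 57, 60, 59, 59, 59, 57]
t=11: [50, 52, 52, 50, 52, 50, 51, 51, 51, 52]
t=12: [61, 60, 60, 61, 60, 61, 61, 60, 61, 60]
t=13: [48, 50, 49, 48, 49, 48, 48, 49, 48, 50]
t=14: [60, 61, 61, 60, 61, 60, 60, 61, 60, 61]
t=15: [49, 48, 48, 50, 48, 50, 49, 48, 49, 48]
t=16: [61, 60, 60, 61, 60, 61, 61, 60, 61, 60]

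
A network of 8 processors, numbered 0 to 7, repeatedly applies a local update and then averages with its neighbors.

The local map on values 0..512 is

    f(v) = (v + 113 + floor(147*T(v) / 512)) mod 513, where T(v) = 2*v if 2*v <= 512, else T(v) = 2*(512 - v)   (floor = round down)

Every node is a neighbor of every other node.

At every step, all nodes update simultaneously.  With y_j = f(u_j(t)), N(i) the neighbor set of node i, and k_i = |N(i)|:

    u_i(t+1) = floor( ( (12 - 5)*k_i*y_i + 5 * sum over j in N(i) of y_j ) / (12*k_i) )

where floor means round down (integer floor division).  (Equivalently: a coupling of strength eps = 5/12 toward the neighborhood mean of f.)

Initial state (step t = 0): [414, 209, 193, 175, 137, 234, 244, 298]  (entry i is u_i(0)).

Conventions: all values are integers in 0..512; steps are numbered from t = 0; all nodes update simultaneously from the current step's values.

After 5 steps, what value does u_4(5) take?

Answer: u_4(5) = 78

Derivation:
t=0: [414, 209, 193, 175, 137, 234, 244, 298]
t=1: [193, 388, 375, 360, 329, 409, 417, 167]
t=2: [284, 97, 94, 91, 84, 102, 104, 263]
t=3: [102, 233, 231, 228, 223, 237, 239, 97]
t=4: [345, 453, 451, 449, 445, 457, 458, 341]
t=5: [56, 80, 80, 80, 78, 81, 82, 55]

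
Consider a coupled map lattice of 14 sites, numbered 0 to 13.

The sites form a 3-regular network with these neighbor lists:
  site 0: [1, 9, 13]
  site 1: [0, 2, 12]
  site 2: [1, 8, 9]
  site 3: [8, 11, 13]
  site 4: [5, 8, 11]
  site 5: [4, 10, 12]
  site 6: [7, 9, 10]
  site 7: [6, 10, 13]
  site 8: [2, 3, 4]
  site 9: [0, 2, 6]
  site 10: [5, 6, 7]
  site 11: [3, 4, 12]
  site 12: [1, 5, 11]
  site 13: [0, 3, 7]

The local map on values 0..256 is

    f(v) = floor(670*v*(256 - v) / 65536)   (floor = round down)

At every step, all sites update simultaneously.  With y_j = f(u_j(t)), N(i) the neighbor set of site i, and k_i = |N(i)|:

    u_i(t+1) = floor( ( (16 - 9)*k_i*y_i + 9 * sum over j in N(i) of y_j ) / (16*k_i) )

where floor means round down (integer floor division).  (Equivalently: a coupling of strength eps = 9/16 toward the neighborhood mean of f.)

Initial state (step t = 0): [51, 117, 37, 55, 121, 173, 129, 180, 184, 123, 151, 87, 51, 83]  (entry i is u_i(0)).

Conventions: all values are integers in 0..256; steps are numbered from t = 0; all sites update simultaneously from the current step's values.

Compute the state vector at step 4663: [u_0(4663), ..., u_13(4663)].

Answer: [158, 158, 158, 158, 158, 158, 158, 158, 158, 158, 158, 158, 158, 158]
Key observation: The state at step 8, [158, 158, 158, 158, 158, 158, 158, 158, 158, 158, 158, 158, 158, 158], reappears at step 9: the system is in a cycle of period 1 from step 8 on.  Therefore the state at step 4663 equals the state at step 8 + ((4663 - 8) mod 1) = 8, which is [158, 158, 158, 158, 158, 158, 158, 158, 158, 158, 158, 158, 158, 158].

Derivation:
t=0: [51, 117, 37, 55, 121, 173, 129, 180, 184, 123, 151, 87, 51, 83]
t=1: [136, 127, 123, 130, 153, 145, 160, 149, 126, 139, 155, 137, 133, 131]
t=2: [166, 166, 166, 166, 163, 163, 160, 161, 165, 164, 160, 165, 166, 165]
t=3: [152, 152, 152, 152, 153, 154, 156, 155, 152, 153, 156, 152, 152, 153]
t=4: [161, 161, 161, 161, 160, 160, 159, 159, 161, 160, 159, 161, 160, 160]
t=5: [156, 156, 156, 156, 156, 157, 157, 157, 156, 156, 157, 156, 156, 156]
t=6: [159, 159, 159, 159, 158, 158, 158, 158, 159, 158, 158, 159, 158, 158]
t=7: [157, 157, 157, 157, 157, 158, 158, 158, 157, 157, 158, 157, 157, 157]
t=8: [158, 158, 158, 158, 158, 158, 158, 158, 158, 158, 158, 158, 158, 158]
t=9: [158, 158, 158, 158, 158, 158, 158, 158, 158, 158, 158, 158, 158, 158]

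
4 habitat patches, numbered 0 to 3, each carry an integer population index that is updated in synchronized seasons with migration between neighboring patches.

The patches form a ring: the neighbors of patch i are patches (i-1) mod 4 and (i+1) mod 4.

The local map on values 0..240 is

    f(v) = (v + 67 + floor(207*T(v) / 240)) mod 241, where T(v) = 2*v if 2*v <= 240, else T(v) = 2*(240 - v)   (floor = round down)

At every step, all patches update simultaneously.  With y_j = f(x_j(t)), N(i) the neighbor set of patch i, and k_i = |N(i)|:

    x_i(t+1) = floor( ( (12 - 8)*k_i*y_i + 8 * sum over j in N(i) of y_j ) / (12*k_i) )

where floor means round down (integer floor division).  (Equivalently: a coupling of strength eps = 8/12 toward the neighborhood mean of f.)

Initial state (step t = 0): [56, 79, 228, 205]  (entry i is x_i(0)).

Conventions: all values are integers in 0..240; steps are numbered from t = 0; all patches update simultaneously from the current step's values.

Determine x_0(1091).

Answer: x_0(1091) = 214
Key observation: The state at step 18, [84, 84, 84, 84], reappears at step 21: the system is in a cycle of period 3 from step 18 on.  Therefore the state at step 1091 equals the state at step 18 + ((1091 - 18) mod 3) = 20, which is [214, 214, 214, 214].

Derivation:
t=0: [56, 79, 228, 205]
t=1: [117, 111, 68, 128]
t=2: [139, 94, 95, 100]
t=3: [106, 101, 88, 107]
t=4: [110, 93, 94, 98]
t=5: [99, 95, 84, 100]
t=6: [92, 77, 78, 82]
t=7: [53, 49, 40, 54]
t=8: [208, 195, 196, 200]
t=9: [94, 94, 96, 93]
t=10: [81, 83, 82, 82]
t=11: [49, 49, 50, 48]
t=12: [199, 201, 200, 200]
t=13: [94, 94, 94, 95]
t=14: [82, 82, 82, 82]
t=15: [49, 49, 49, 49]
t=16: [200, 200, 200, 200]
t=17: [95, 95, 95, 95]
t=18: [84, 84, 84, 84]
t=19: [54, 54, 54, 54]
t=20: [214, 214, 214, 214]
t=21: [84, 84, 84, 84]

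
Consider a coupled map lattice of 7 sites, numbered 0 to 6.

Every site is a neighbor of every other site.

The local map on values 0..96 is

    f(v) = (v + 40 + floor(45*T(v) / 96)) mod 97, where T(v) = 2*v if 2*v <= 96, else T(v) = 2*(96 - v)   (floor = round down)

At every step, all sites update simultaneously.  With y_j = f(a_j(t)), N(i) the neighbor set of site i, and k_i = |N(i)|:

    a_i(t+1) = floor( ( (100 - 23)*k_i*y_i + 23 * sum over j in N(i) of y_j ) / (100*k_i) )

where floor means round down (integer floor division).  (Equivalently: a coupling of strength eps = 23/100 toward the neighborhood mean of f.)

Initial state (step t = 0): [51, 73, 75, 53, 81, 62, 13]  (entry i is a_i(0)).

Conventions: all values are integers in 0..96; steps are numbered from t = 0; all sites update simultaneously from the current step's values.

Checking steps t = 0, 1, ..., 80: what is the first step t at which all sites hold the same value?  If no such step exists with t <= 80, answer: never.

Answer: never
Key observation: The state at step 8 reappears at step 11 — the system is in a cycle of period 3 from step 8 on.  No step 0..11 is synchronized, and the cycle repeats forever, so no step up to 80 (or ever) has all sites equal.

Derivation:
t=0: [51, 73, 75, 53, 81, 62, 13]  (not all equal)
t=1: [37, 37, 37, 37, 38, 37, 58]  (not all equal)
t=2: [14, 14, 14, 14, 16, 14, 31]  (not all equal)
t=3: [64, 64, 64, 64, 67, 64, 17]  (not all equal)
t=4: [38, 38, 38, 38, 38, 38, 63]  (not all equal)
t=5: [16, 16, 16, 16, 16, 16, 31]  (not all equal)
t=6: [68, 68, 68, 68, 68, 68, 18]  (not all equal)
t=7: [38, 38, 38, 38, 38, 38, 65]  (not all equal)
t=8: [16, 16, 16, 16, 16, 16, 32]  (not all equal)
t=9: [68, 68, 68, 68, 68, 68, 20]  (not all equal)
t=10: [38, 38, 38, 38, 38, 38, 68]  (not all equal)
t=11: [16, 16, 16, 16, 16, 16, 32]  (not all equal)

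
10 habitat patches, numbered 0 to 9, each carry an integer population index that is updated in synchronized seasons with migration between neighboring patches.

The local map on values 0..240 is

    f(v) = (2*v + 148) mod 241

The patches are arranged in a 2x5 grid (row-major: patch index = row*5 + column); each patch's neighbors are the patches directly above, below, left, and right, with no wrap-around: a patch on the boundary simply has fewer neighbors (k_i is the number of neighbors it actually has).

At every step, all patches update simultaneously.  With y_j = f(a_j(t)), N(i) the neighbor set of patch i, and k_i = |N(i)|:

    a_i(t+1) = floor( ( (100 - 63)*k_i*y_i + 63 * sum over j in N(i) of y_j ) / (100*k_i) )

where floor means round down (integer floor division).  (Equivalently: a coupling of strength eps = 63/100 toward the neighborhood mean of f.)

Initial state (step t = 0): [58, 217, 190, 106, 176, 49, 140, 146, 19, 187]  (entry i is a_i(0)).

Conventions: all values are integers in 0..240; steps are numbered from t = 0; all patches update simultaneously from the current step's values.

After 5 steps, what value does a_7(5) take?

Simulating step by step:
t=0: [58, 217, 190, 106, 176, 49, 140, 146, 19, 187]
t=1: [41, 90, 104, 96, 56, 68, 133, 161, 144, 79]
t=2: [126, 140, 129, 105, 58, 142, 139, 186, 154, 91]
t=3: [177, 176, 132, 127, 73, 179, 155, 132, 130, 107]
t=4: [20, 92, 136, 141, 108, 83, 125, 179, 156, 114]
t=5: [121, 143, 130, 179, 147, 135, 97, 125, 154, 157]

Answer: a_7(5) = 125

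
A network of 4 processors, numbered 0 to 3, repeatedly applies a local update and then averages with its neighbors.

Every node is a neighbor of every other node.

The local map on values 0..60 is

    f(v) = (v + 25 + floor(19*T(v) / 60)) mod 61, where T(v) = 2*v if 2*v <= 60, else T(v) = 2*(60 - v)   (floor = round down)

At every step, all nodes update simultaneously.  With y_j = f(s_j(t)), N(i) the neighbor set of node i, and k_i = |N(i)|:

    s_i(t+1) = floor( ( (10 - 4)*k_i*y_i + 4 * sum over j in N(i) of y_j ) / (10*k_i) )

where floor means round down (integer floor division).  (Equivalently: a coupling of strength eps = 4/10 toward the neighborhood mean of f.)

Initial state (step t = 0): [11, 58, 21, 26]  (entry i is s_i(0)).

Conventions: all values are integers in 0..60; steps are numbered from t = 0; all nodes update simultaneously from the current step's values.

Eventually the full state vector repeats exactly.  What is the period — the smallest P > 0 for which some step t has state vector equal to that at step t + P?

Answer: 20
Key observation: The state at step 8, [22, 22, 22, 22], reappears at step 28 — and no state repeats earlier — so the cycle the system enters has period 20.

Derivation:
t=0: [11, 58, 21, 26]
t=1: [36, 28, 44, 20]
t=2: [20, 17, 21, 39]
t=3: [51, 48, 52, 32]
t=4: [19, 18, 19, 15]
t=5: [54, 53, 54, 51]
t=6: [20, 20, 20, 20]
t=7: [57, 57, 57, 57]
t=8: [22, 22, 22, 22]
t=9: [60, 60, 60, 60]
t=10: [24, 24, 24, 24]
t=11: [3, 3, 3, 3]
t=12: [29, 29, 29, 29]
t=13: [11, 11, 11, 11]
t=14: [42, 42, 42, 42]
t=15: [17, 17, 17, 17]
t=16: [52, 52, 52, 52]
t=17: [21, 21, 21, 21]
t=18: [59, 59, 59, 59]
t=19: [23, 23, 23, 23]
t=20: [1, 1, 1, 1]
t=21: [26, 26, 26, 26]
t=22: [6, 6, 6, 6]
t=23: [34, 34, 34, 34]
t=24: [14, 14, 14, 14]
t=25: [47, 47, 47, 47]
t=26: [19, 19, 19, 19]
t=27: [56, 56, 56, 56]
t=28: [22, 22, 22, 22]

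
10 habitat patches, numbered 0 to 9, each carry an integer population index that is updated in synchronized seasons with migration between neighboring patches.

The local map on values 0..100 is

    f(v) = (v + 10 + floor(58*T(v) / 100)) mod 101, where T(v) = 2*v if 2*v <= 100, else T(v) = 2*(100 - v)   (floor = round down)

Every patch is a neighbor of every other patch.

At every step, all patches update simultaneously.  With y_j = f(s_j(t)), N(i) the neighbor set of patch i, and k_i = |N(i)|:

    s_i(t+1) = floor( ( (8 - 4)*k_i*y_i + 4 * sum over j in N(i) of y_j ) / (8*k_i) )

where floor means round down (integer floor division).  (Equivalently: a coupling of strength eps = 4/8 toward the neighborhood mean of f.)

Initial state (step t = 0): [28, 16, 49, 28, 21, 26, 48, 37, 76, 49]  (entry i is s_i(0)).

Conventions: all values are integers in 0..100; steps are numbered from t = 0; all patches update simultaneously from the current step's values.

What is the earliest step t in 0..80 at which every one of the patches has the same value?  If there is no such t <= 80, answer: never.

Simulating step by step:
t=0: [28, 16, 49, 28, 21, 26, 48, 37, 76, 49]  (not all equal)
t=1: [55, 44, 31, 55, 49, 54, 30, 64, 30, 31]  (not all equal)
t=2: [28, 22, 54, 28, 27, 28, 54, 27, 54, 54]  (not all equal)
t=3: [57, 51, 33, 57, 56, 57, 33, 56, 33, 33]  (not all equal)
t=4: [29, 30, 59, 29, 30, 29, 59, 30, 59, 59]  (not all equal)
t=5: [59, 60, 34, 59, 60, 59, 34, 60, 34, 34]  (not all equal)
t=6: [30, 30, 60, 30, 30, 30, 60, 30, 60, 60]  (not all equal)
t=7: [60, 60, 34, 60, 60, 60, 34, 60, 34, 34]  (not all equal)
t=8: [30, 30, 60, 30, 30, 30, 60, 30, 60, 60]  (not all equal)

Answer: never
Key observation: The state at step 6 reappears at step 8 — the system is in a cycle of period 2 from step 6 on.  No step 0..8 is synchronized, and the cycle repeats forever, so no step up to 80 (or ever) has all patches equal.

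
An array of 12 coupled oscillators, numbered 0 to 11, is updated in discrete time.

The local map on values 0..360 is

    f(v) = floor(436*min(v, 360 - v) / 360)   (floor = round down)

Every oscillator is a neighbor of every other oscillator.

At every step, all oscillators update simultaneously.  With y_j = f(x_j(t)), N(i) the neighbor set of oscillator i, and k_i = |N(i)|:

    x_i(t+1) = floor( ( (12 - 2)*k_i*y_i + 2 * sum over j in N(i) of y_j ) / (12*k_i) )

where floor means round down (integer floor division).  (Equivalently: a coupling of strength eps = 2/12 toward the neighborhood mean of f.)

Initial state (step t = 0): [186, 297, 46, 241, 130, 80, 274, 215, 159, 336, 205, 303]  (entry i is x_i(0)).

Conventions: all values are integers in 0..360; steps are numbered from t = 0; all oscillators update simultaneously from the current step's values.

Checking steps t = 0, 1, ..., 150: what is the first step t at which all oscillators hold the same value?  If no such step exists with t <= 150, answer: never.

Answer: never
Key observation: The state at step 27 reappears at step 31 — the system is in a cycle of period 4 from step 27 on.  No step 0..31 is synchronized, and the cycle repeats forever, so no step up to 150 (or ever) has all oscillators equal.

Derivation:
t=0: [186, 297, 46, 241, 130, 80, 274, 215, 159, 336, 205, 303]  (not all equal)
t=1: [194, 84, 67, 140, 151, 101, 107, 165, 179, 46, 175, 79]  (not all equal)
t=2: [191, 109, 92, 164, 175, 126, 132, 189, 203, 71, 199, 104]  (not all equal)
t=3: [196, 137, 120, 191, 202, 154, 159, 199, 185, 99, 188, 132]  (not all equal)
t=4: [194, 167, 151, 199, 189, 185, 190, 191, 205, 130, 203, 163]  (not all equal)
t=5: [199, 200, 184, 194, 204, 208, 203, 202, 188, 163, 190, 196]  (not all equal)
t=6: [194, 193, 210, 200, 189, 186, 191, 192, 205, 196, 203, 197]  (not all equal)
t=7: [200, 201, 184, 193, 205, 207, 202, 202, 188, 197, 191, 197]  (not all equal)
t=8: [193, 192, 210, 201, 188, 187, 192, 192, 205, 196, 202, 196]  (not all equal)
t=9: [201, 202, 184, 193, 206, 206, 202, 202, 188, 197, 192, 197]  (not all equal)
t=10: [192, 191, 209, 200, 187, 187, 191, 191, 205, 196, 201, 196]  (not all equal)
t=11: [202, 203, 185, 194, 207, 207, 203, 203, 189, 198, 193, 198]  (not all equal)
t=12: [191, 190, 208, 199, 186, 186, 190, 190, 204, 195, 200, 195]  (not all equal)
t=13: [203, 204, 186, 195, 208, 208, 204, 204, 190, 199, 194, 199]  (not all equal)
t=14: [190, 189, 207, 198, 185, 185, 189, 189, 202, 193, 199, 193]  (not all equal)
t=15: [204, 206, 188, 197, 209, 209, 206, 206, 192, 201, 195, 201]  (not all equal)
t=16: [188, 187, 205, 196, 183, 183, 187, 187, 200, 191, 197, 191]  (not all equal)
t=17: [207, 208, 190, 199, 212, 212, 208, 208, 194, 203, 198, 203]  (not all equal)
t=18: [185, 184, 202, 193, 180, 180, 184, 184, 198, 189, 194, 189]  (not all equal)
t=19: [210, 212, 194, 203, 216, 216, 212, 212, 198, 207, 202, 207]  (not all equal)
t=20: [181, 180, 198, 189, 175, 175, 180, 180, 193, 184, 189, 184]  (not all equal)
t=21: [215, 216, 198, 207, 210, 210, 216, 216, 203, 212, 207, 212]  (not all equal)
t=22: [176, 175, 193, 184, 181, 181, 175, 175, 188, 179, 184, 179]  (not all equal)
t=23: [212, 211, 203, 212, 215, 215, 211, 211, 208, 215, 212, 215]  (not all equal)
t=24: [179, 179, 188, 179, 175, 175, 179, 179, 183, 175, 179, 175]  (not all equal)
t=25: [215, 215, 209, 215, 211, 211, 215, 215, 213, 211, 215, 211]  (not all equal)
t=26: [175, 175, 181, 175, 179, 179, 175, 175, 177, 179, 175, 179]  (not all equal)
t=27: [211, 211, 215, 211, 215, 215, 211, 211, 213, 215, 211, 215]  (not all equal)
t=28: [179, 179, 175, 179, 175, 175, 179, 179, 177, 175, 179, 175]  (not all equal)
t=29: [215, 215, 211, 215, 211, 211, 215, 215, 213, 211, 215, 211]  (not all equal)
t=30: [175, 175, 179, 175, 179, 179, 175, 175, 177, 179, 175, 179]  (not all equal)
t=31: [211, 211, 215, 211, 215, 215, 211, 211, 213, 215, 211, 215]  (not all equal)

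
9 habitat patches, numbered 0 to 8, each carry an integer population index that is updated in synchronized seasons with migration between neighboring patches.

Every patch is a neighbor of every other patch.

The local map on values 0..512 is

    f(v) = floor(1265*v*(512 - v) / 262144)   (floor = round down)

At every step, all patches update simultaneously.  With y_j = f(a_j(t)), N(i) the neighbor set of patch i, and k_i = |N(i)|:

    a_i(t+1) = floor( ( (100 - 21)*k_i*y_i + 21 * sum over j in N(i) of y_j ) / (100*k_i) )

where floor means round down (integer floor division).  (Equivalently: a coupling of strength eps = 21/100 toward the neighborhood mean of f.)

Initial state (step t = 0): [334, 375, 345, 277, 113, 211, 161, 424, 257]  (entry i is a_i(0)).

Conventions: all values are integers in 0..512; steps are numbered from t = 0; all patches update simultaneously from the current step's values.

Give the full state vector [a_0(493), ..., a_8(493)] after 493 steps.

Simulating step by step:
t=0: [334, 375, 345, 277, 113, 211, 161, 424, 257]
t=1: [281, 252, 275, 303, 229, 297, 271, 200, 304]
t=2: [312, 314, 313, 306, 311, 308, 313, 303, 306]
t=3: [301, 300, 300, 303, 301, 302, 300, 304, 303]
t=4: [305, 305, 305, 305, 305, 305, 305, 305, 305]
t=5: [304, 304, 304, 304, 304, 304, 304, 304, 304]
t=6: [305, 305, 305, 305, 305, 305, 305, 305, 305]

Answer: [304, 304, 304, 304, 304, 304, 304, 304, 304]
Key observation: The state at step 4, [305, 305, 305, 305, 305, 305, 305, 305, 305], reappears at step 6: the system is in a cycle of period 2 from step 4 on.  Therefore the state at step 493 equals the state at step 4 + ((493 - 4) mod 2) = 5, which is [304, 304, 304, 304, 304, 304, 304, 304, 304].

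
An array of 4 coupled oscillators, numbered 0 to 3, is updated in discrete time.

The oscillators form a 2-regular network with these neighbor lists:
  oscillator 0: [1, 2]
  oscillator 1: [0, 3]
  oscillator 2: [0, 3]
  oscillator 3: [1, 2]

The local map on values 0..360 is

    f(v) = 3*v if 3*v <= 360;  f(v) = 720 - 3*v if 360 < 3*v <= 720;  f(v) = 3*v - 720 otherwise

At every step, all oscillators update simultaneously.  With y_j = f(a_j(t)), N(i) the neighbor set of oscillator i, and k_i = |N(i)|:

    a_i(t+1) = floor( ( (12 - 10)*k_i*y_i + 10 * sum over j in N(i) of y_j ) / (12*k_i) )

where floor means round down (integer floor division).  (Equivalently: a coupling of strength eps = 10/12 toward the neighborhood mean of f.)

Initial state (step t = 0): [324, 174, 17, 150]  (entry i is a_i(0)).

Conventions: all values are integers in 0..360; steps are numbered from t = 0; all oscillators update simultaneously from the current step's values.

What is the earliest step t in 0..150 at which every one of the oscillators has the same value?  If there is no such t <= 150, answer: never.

Simulating step by step:
t=0: [324, 174, 17, 150]  (not all equal)
t=1: [145, 250, 226, 148]  (not all equal)
t=2: [77, 238, 240, 76]  (not all equal)
t=3: [41, 192, 191, 40]  (not all equal)
t=4: [141, 125, 125, 141]  (not all equal)
t=5: [337, 305, 305, 337]  (not all equal)
t=6: [211, 275, 275, 211]  (not all equal)
t=7: [102, 90, 90, 102]  (not all equal)
t=8: [276, 300, 300, 276]  (not all equal)
t=9: [168, 120, 120, 168]  (not all equal)
t=10: [336, 240, 240, 336]  (not all equal)
t=11: [48, 240, 240, 48]  (not all equal)
t=12: [24, 120, 120, 24]  (not all equal)
t=13: [312, 120, 120, 312]  (not all equal)
t=14: [336, 240, 240, 336]  (not all equal)

Answer: never
Key observation: The state at step 10 reappears at step 14 — the system is in a cycle of period 4 from step 10 on.  No step 0..14 is synchronized, and the cycle repeats forever, so no step up to 150 (or ever) has all oscillators equal.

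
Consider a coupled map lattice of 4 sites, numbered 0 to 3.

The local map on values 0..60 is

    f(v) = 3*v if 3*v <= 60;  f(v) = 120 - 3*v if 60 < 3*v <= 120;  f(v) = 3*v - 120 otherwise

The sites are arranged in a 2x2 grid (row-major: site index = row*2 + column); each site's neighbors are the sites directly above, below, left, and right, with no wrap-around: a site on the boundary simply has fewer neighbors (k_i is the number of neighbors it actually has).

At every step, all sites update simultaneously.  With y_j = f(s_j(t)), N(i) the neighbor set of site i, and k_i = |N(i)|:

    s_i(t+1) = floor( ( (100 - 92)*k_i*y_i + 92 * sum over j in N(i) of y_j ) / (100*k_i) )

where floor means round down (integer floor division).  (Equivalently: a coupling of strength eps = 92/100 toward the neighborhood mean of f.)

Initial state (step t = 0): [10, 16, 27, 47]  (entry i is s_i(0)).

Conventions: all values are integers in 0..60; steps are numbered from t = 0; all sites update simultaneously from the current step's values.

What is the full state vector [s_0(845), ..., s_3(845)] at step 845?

Answer: [10, 25, 25, 10]
Key observation: The state at step 11, [25, 10, 10, 25], reappears at step 15: the system is in a cycle of period 4 from step 11 on.  Therefore the state at step 845 equals the state at step 11 + ((845 - 11) mod 4) = 13, which is [10, 25, 25, 10].

Derivation:
t=0: [10, 16, 27, 47]
t=1: [42, 27, 26, 41]
t=2: [37, 7, 7, 37]
t=3: [20, 9, 9, 20]
t=4: [29, 57, 57, 29]
t=5: [49, 34, 34, 49]
t=6: [18, 26, 26, 18]
t=7: [42, 53, 53, 42]
t=8: [36, 8, 8, 36]
t=9: [23, 12, 12, 23]
t=10: [37, 49, 49, 37]
t=11: [25, 10, 10, 25]
t=12: [31, 43, 43, 31]
t=13: [10, 25, 25, 10]
t=14: [43, 31, 31, 43]
t=15: [25, 10, 10, 25]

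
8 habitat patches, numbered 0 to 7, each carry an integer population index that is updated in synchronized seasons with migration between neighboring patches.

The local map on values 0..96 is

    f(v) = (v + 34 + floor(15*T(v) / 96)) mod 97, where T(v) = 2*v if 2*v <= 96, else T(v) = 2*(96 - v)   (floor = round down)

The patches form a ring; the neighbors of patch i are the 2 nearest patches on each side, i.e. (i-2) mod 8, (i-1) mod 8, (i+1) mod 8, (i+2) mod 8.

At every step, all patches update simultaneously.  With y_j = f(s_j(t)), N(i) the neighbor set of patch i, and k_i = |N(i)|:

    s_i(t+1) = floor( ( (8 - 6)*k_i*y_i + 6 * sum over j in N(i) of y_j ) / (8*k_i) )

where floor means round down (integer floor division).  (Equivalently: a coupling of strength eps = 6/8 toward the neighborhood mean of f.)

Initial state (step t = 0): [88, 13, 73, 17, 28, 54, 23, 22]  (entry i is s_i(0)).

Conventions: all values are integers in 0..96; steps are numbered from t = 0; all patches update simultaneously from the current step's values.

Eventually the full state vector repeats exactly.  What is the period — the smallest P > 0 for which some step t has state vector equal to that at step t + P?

Simulating step by step:
t=0: [88, 13, 73, 17, 28, 54, 23, 22]
t=1: [43, 43, 42, 40, 43, 48, 46, 42]
t=2: [90, 88, 89, 71, 72, 67, 73, 73]
t=3: [23, 23, 23, 19, 17, 15, 18, 20]
t=4: [61, 62, 61, 58, 57, 56, 57, 59]
t=5: [7, 7, 7, 6, 6, 5, 6, 7]
t=6: [42, 42, 42, 41, 41, 41, 41, 42]
t=7: [88, 88, 88, 87, 87, 87, 87, 88]
t=8: [26, 26, 26, 26, 26, 26, 26, 26]
t=9: [68, 68, 68, 68, 68, 68, 68, 68]
t=10: [13, 13, 13, 13, 13, 13, 13, 13]
t=11: [51, 51, 51, 51, 51, 51, 51, 51]
t=12: [2, 2, 2, 2, 2, 2, 2, 2]
t=13: [36, 36, 36, 36, 36, 36, 36, 36]
t=14: [81, 81, 81, 81, 81, 81, 81, 81]
t=15: [22, 22, 22, 22, 22, 22, 22, 22]
t=16: [62, 62, 62, 62, 62, 62, 62, 62]
t=17: [9, 9, 9, 9, 9, 9, 9, 9]
t=18: [45, 45, 45, 45, 45, 45, 45, 45]
t=19: [93, 93, 93, 93, 93, 93, 93, 93]
t=20: [30, 30, 30, 30, 30, 30, 30, 30]
t=21: [73, 73, 73, 73, 73, 73, 73, 73]
t=22: [17, 17, 17, 17, 17, 17, 17, 17]
t=23: [56, 56, 56, 56, 56, 56, 56, 56]
t=24: [5, 5, 5, 5, 5, 5, 5, 5]
t=25: [40, 40, 40, 40, 40, 40, 40, 40]
t=26: [86, 86, 86, 86, 86, 86, 86, 86]
t=27: [26, 26, 26, 26, 26, 26, 26, 26]

Answer: 19
Key observation: The state at step 8, [26, 26, 26, 26, 26, 26, 26, 26], reappears at step 27 — and no state repeats earlier — so the cycle the system enters has period 19.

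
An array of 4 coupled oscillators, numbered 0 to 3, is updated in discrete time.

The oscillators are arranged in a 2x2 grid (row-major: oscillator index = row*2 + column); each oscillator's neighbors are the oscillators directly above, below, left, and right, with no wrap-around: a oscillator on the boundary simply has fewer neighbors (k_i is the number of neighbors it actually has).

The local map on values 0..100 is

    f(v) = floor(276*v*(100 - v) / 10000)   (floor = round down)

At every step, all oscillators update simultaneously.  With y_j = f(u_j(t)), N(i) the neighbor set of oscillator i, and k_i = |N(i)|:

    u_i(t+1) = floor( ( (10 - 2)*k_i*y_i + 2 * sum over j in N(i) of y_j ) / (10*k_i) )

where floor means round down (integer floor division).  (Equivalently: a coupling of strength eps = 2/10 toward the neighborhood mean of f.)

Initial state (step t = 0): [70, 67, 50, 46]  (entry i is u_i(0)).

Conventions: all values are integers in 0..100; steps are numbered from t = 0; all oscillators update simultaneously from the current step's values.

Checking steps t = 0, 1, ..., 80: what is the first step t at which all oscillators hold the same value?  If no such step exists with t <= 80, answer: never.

Simulating step by step:
t=0: [70, 67, 50, 46]  (not all equal)
t=1: [58, 61, 67, 67]  (not all equal)
t=2: [66, 64, 61, 61]  (not all equal)
t=3: [61, 63, 64, 64]  (not all equal)
t=4: [64, 64, 63, 63]  (not all equal)
t=5: [63, 63, 63, 63]  (all equal)

Answer: 5
Key observation: Synchronization is absorbing here: once all oscillators are equal they stay equal, and step 5 is the first all-equal step.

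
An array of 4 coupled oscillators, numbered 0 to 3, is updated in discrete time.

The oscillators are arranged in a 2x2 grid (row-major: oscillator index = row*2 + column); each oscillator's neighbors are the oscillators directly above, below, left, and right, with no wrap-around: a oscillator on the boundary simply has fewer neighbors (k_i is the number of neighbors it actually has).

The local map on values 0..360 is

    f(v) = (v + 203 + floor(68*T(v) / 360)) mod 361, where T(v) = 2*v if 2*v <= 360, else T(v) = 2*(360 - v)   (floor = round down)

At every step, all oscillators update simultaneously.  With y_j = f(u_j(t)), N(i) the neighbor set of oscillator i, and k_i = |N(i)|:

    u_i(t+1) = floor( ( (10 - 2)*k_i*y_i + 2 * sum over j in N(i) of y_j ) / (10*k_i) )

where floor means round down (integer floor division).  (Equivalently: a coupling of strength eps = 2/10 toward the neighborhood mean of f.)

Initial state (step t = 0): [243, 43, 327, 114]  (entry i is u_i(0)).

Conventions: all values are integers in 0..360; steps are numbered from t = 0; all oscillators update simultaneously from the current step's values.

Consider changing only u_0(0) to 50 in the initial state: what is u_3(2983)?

Simulating step by step:
t=0: [50, 43, 327, 114]
t=1: [261, 272, 207, 332]
t=2: [137, 150, 117, 172]
t=3: [29, 49, 13, 67]
t=4: [242, 269, 229, 285]
t=5: [128, 144, 124, 150]
t=6: [19, 38, 16, 43]
t=7: [231, 253, 229, 257]
t=8: [122, 133, 121, 135]
t=9: [11, 23, 10, 25]
t=10: [219, 232, 218, 234]
t=11: [114, 121, 114, 121]
t=12: [324, 43, 324, 43]
t=13: [187, 253, 187, 253]
t=14: [98, 130, 98, 130]
t=15: [306, 52, 306, 52]
t=16: [178, 263, 178, 263]
t=17: [92, 135, 92, 135]
t=18: [298, 58, 298, 58]
t=19: [174, 270, 174, 270]
t=20: [87, 139, 87, 139]
t=21: [293, 61, 293, 61]
t=22: [172, 274, 172, 274]
t=23: [85, 141, 85, 141]
t=24: [291, 64, 291, 64]
t=25: [172, 277, 172, 277]
t=26: [85, 142, 85, 142]
t=27: [291, 65, 291, 65]
t=28: [172, 278, 172, 278]
t=29: [85, 142, 85, 142]

Answer: u_3(2983) = 278
Key observation: The state at step 26, [85, 142, 85, 142], reappears at step 29: the system is in a cycle of period 3 from step 26 on.  Therefore the state at step 2983 equals the state at step 26 + ((2983 - 26) mod 3) = 28, which is [172, 278, 172, 278].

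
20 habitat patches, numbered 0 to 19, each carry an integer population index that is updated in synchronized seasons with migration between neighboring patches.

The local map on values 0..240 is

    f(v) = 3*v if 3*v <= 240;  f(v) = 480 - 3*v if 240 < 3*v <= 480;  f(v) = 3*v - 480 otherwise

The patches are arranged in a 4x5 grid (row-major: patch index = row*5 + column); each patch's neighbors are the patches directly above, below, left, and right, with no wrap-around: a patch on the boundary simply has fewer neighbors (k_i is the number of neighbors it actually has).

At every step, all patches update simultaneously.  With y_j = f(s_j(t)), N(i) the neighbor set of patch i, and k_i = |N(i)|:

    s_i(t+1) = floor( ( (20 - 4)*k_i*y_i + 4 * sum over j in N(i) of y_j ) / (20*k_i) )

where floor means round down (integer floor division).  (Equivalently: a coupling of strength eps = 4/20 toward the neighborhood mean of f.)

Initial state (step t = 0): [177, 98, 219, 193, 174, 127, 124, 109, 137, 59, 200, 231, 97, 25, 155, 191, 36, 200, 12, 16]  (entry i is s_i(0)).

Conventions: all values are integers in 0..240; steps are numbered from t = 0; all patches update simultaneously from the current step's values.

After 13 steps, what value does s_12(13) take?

Simulating step by step:
t=0: [177, 98, 219, 193, 174, 127, 124, 109, 137, 59, 200, 231, 97, 25, 155, 191, 36, 200, 12, 16]
t=1: [69, 171, 170, 98, 61, 97, 118, 149, 80, 150, 123, 196, 179, 75, 32, 97, 114, 118, 45, 43]
t=2: [187, 50, 40, 179, 168, 180, 118, 49, 215, 58, 121, 108, 70, 206, 102, 176, 138, 122, 140, 126]
t=3: [85, 141, 119, 66, 42, 69, 126, 148, 157, 163, 111, 150, 195, 140, 166, 56, 74, 113, 71, 105]
t=4: [206, 75, 117, 175, 121, 197, 98, 45, 22, 17, 144, 52, 97, 65, 30, 171, 200, 148, 194, 155]
t=5: [144, 210, 130, 56, 103, 113, 180, 136, 74, 59, 58, 151, 177, 178, 89, 43, 111, 56, 98, 31]
t=6: [67, 133, 98, 166, 171, 131, 67, 78, 201, 182, 159, 43, 56, 76, 192, 135, 139, 160, 169, 114]
t=7: [177, 104, 171, 37, 34, 96, 187, 221, 125, 69, 21, 124, 163, 203, 105, 66, 64, 17, 46, 122]
t=8: [76, 145, 57, 104, 113, 166, 97, 157, 115, 190, 83, 103, 30, 124, 162, 183, 177, 63, 130, 121]
t=9: [188, 75, 151, 164, 138, 57, 163, 36, 126, 90, 202, 164, 95, 102, 25, 83, 69, 166, 99, 103]
t=10: [106, 188, 44, 22, 75, 151, 33, 103, 106, 184, 128, 36, 171, 166, 97, 218, 183, 53, 170, 162]
t=11: [140, 93, 127, 87, 193, 45, 98, 158, 145, 96, 97, 101, 49, 35, 157, 155, 84, 136, 36, 26]
t=12: [81, 183, 107, 191, 120, 137, 174, 28, 62, 163, 173, 179, 135, 99, 32, 53, 200, 89, 103, 74]
t=13: [203, 84, 143, 105, 106, 76, 47, 90, 167, 34, 50, 59, 86, 172, 104, 143, 124, 194, 178, 204]

Answer: s_12(13) = 86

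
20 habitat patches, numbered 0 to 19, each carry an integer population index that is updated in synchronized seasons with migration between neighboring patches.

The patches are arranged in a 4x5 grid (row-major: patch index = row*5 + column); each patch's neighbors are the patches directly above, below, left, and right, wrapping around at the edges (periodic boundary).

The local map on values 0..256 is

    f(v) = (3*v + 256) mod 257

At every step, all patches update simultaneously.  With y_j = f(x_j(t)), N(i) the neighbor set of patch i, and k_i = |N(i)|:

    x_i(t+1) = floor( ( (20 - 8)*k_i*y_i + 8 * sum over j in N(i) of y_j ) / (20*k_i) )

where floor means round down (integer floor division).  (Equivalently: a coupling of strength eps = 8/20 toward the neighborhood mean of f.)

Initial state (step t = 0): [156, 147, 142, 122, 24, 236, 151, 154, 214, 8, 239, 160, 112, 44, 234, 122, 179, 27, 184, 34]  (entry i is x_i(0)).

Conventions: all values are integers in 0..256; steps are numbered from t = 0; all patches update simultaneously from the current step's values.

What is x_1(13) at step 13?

Simulating step by step:
t=0: [156, 147, 142, 122, 24, 236, 151, 154, 214, 8, 239, 160, 112, 44, 234, 122, 179, 27, 184, 34]
t=1: [181, 169, 158, 105, 86, 178, 197, 179, 122, 71, 192, 182, 110, 121, 157, 118, 72, 78, 64, 100]
t=2: [53, 202, 185, 85, 33, 49, 77, 60, 104, 161, 72, 61, 82, 121, 169, 92, 189, 209, 158, 75]
t=3: [130, 102, 87, 193, 144, 170, 197, 164, 108, 189, 188, 183, 204, 139, 226, 75, 71, 122, 199, 192]
t=4: [149, 71, 47, 70, 135, 182, 102, 164, 90, 96, 96, 63, 111, 136, 129, 179, 168, 104, 88, 100]
t=5: [154, 189, 154, 155, 135, 48, 95, 167, 69, 49, 55, 152, 107, 112, 102, 63, 195, 79, 49, 55]
t=6: [175, 81, 196, 194, 160, 139, 79, 195, 191, 142, 156, 151, 113, 93, 84, 173, 109, 189, 156, 151]
t=7: [68, 184, 86, 96, 177, 157, 208, 86, 67, 169, 186, 176, 82, 72, 210, 50, 90, 74, 159, 185]
t=8: [163, 54, 28, 61, 61, 188, 91, 55, 169, 203, 74, 48, 191, 206, 123, 119, 49, 180, 182, 73]
t=9: [187, 144, 103, 163, 181, 85, 60, 138, 203, 115, 172, 129, 78, 106, 130, 141, 130, 46, 71, 173]
t=10: [89, 145, 100, 177, 53, 183, 178, 149, 109, 103, 68, 131, 188, 103, 94, 117, 139, 145, 170, 56]
t=11: [51, 129, 81, 61, 119, 48, 64, 131, 72, 59, 150, 124, 84, 70, 61, 109, 153, 156, 192, 152]
t=12: [135, 156, 210, 170, 130, 156, 166, 170, 199, 169, 166, 151, 217, 196, 186, 115, 172, 201, 116, 159]
t=13: [152, 176, 149, 193, 165, 213, 230, 208, 131, 196, 197, 178, 142, 78, 103, 112, 58, 87, 117, 166]

Answer: x_1(13) = 176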